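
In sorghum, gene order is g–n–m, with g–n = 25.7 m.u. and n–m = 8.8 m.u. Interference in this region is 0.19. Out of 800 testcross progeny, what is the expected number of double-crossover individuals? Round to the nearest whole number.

15

Map distances give recombination frequencies of 0.257 and 0.088 for the two intervals.
With interference 0.19 (so coincidence = 0.81), expected double-crossover frequency = 0.257 × 0.088 × 0.81 = 0.01832.
Expected number = 0.01832 × 800 = 14.66 ≈ 15.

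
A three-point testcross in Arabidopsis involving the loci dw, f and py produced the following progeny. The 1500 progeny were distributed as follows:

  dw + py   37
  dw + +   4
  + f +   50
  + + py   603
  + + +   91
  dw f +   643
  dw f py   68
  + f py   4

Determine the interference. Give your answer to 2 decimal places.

The two most frequent reciprocal classes, dw f + and + + py, are the parental types, so the F1 was dw f + / + + py.
The two rarest classes, dw + + and + f py, are the double crossovers. Comparing them with the parentals, only the f allele has switched, so f is the middle locus and the order is py – f – dw.
py–f: (159 + 8)/1500 = 0.1113; f–dw: (87 + 8)/1500 = 0.0633.
Expected DCO frequency = 0.1113 × 0.0633 ≈ 0.00705; observed = 8/1500 ≈ 0.00533.
Coefficient of coincidence = 0.00533/0.00705 ≈ 0.76; interference = 1 − 0.76 = 0.24.

0.24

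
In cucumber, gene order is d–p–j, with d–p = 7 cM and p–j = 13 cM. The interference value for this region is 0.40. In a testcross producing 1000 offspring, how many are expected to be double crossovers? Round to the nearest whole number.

5

Map distances give recombination frequencies of 0.070 and 0.130 for the two intervals.
With interference 0.40 (so coincidence = 0.60), expected double-crossover frequency = 0.070 × 0.130 × 0.60 = 0.00546.
Expected number = 0.00546 × 1000 = 5.46 ≈ 5.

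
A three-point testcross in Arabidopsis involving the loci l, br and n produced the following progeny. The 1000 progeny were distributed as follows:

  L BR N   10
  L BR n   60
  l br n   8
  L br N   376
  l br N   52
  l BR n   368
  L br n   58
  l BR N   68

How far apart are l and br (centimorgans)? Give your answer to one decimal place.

13.0 centimorgans

The two most frequent reciprocal classes, l BR n and L br N, are the parental types, so the F1 was l BR n / L br N.
The two rarest classes, l br n and L BR N, are the double crossovers. Comparing them with the parentals, only the br allele has switched, so br is the middle locus and the order is l – br – n.
Crossovers in the l–br interval produce the single-crossover classes L BR n and l br N (60 + 52 = 112) plus the double crossovers (18).
RF(l–br) = (112 + 18) / 1000 = 130/1000 = 0.1300 → 13.0 centimorgans.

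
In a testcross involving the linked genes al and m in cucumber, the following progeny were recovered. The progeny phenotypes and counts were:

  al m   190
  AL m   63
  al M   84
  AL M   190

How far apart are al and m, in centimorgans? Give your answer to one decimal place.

The two most frequent classes, AL M (190) and al m (190), are the parental types, so the F1 was AL M / al m.
The recombinant classes are AL m and al M: 63 + 84 = 147.
Recombination frequency = 147/527 = 0.2789 ≈ 27.9%, i.e. 27.9 centimorgans.

27.9 centimorgans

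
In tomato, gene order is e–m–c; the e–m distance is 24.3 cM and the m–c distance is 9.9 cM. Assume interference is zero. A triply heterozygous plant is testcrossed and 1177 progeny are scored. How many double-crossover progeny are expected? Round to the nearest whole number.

Map distances give recombination frequencies of 0.243 and 0.099 for the two intervals.
With no interference, expected double-crossover frequency = 0.243 × 0.099 = 0.02406.
Expected number = 0.02406 × 1177 = 28.32 ≈ 28.

28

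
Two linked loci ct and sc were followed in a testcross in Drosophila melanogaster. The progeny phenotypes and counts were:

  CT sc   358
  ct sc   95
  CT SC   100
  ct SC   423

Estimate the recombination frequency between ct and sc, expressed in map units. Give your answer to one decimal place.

The two most frequent classes, CT sc (358) and ct SC (423), are the parental types, so the F1 was CT sc / ct SC.
The recombinant classes are CT SC and ct sc: 100 + 95 = 195.
Recombination frequency = 195/976 = 0.1998 ≈ 20.0%, i.e. 20.0 map units.

20.0 map units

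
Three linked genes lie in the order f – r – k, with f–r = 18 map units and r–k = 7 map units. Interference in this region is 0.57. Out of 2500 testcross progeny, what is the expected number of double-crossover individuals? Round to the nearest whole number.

14

Map distances give recombination frequencies of 0.180 and 0.070 for the two intervals.
With interference 0.57 (so coincidence = 0.43), expected double-crossover frequency = 0.180 × 0.070 × 0.43 = 0.00542.
Expected number = 0.00542 × 2500 = 13.55 ≈ 14.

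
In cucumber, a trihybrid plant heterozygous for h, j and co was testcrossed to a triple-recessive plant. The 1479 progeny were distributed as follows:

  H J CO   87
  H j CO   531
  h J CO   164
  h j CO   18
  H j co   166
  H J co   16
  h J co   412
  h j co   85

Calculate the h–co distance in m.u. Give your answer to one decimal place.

24.6 m.u.

The two most frequent reciprocal classes, h J co and H j CO, are the parental types, so the F1 was h J co / H j CO.
The two rarest classes, H J co and h j CO, are the double crossovers. Comparing them with the parentals, only the h allele has switched, so h is the middle locus and the order is co – h – j.
Crossovers in the co–h interval produce the single-crossover classes h J CO and H j co (164 + 166 = 330) plus the double crossovers (34).
RF(co–h) = (330 + 34) / 1479 = 364/1479 = 0.2461 → 24.6 m.u.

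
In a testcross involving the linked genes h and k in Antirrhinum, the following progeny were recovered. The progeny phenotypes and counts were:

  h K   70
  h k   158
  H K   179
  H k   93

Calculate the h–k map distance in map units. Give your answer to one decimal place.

The two most frequent classes, H K (179) and h k (158), are the parental types, so the F1 was H K / h k.
The recombinant classes are H k and h K: 93 + 70 = 163.
Recombination frequency = 163/500 = 0.3260 ≈ 32.6%, i.e. 32.6 map units.

32.6 map units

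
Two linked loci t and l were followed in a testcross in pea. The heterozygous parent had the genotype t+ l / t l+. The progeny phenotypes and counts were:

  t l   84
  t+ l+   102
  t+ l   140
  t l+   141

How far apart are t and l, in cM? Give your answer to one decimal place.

The recombinant classes are t+ l+ and t l: 102 + 84 = 186.
Recombination frequency = 186/467 = 0.3983 ≈ 39.8%, i.e. 39.8 cM.

39.8 cM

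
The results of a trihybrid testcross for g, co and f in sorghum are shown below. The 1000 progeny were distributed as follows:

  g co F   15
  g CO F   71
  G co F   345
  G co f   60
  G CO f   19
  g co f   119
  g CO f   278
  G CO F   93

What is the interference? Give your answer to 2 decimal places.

The two most frequent reciprocal classes, g CO f and G co F, are the parental types, so the F1 was g CO f / G co F.
The two rarest classes, G CO f and g co F, are the double crossovers. Comparing them with the parentals, only the g allele has switched, so g is the middle locus and the order is co – g – f.
co–g: (212 + 34)/1000 = 0.2460; g–f: (131 + 34)/1000 = 0.1650.
Expected DCO frequency = 0.2460 × 0.1650 ≈ 0.04059; observed = 34/1000 ≈ 0.03400.
Coefficient of coincidence = 0.03400/0.04059 ≈ 0.84; interference = 1 − 0.84 = 0.16.

0.16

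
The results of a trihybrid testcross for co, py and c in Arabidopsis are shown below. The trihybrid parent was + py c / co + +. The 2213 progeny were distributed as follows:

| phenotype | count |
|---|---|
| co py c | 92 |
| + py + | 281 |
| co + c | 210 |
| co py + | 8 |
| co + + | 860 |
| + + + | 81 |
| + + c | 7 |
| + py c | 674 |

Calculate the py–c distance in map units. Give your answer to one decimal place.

The two rarest classes, + + c and co py +, are the double crossovers. Comparing them with the parentals, only the py allele has switched, so py is the middle locus and the order is co – py – c.
Crossovers in the py–c interval produce the single-crossover classes + py + and co + c (281 + 210 = 491) plus the double crossovers (15).
RF(py–c) = (491 + 15) / 2213 = 506/2213 = 0.2286 → 22.9 map units.

22.9 map units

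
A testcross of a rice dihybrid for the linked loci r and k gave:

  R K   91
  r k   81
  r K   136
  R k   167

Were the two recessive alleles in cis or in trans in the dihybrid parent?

The two most frequent classes are R k (167) and r K (136); these are the parental (non-recombinant) types.
So the F1 carried R k on one chromosome and r K on the other — the recessive alleles are on opposite chromosomes (trans / repulsion).

trans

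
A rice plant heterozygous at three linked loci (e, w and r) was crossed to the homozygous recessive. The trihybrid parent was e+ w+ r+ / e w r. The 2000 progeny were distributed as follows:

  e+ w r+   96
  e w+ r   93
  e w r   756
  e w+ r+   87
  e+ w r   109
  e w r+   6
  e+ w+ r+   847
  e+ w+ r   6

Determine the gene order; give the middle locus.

r

The two rarest classes, e+ w+ r and e w r+, are the double crossovers. Comparing them with the parentals, only the r allele has switched, so r is the middle locus and the order is w – r – e.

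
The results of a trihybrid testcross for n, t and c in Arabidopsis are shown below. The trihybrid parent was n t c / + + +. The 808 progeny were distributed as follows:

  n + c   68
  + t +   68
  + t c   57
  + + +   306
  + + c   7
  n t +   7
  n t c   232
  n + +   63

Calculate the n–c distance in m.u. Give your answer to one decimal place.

The two rarest classes, n t + and + + c, are the double crossovers. Comparing them with the parentals, only the c allele has switched, so c is the middle locus and the order is t – c – n.
Crossovers in the c–n interval produce the single-crossover classes + t c and n + + (57 + 63 = 120) plus the double crossovers (14).
RF(c–n) = (120 + 14) / 808 = 134/808 = 0.1658 → 16.6 m.u.

16.6 m.u.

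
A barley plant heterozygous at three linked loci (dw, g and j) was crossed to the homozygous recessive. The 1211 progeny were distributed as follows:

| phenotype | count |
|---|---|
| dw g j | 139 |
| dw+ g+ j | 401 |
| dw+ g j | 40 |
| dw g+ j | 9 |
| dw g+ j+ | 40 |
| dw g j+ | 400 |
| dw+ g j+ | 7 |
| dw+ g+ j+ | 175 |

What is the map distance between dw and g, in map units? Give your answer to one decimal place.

7.9 map units

The two most frequent reciprocal classes, dw g j+ and dw+ g+ j, are the parental types, so the F1 was dw g j+ / dw+ g+ j.
The two rarest classes, dw+ g j+ and dw g+ j, are the double crossovers. Comparing them with the parentals, only the dw allele has switched, so dw is the middle locus and the order is g – dw – j.
Crossovers in the g–dw interval produce the single-crossover classes dw g+ j+ and dw+ g j (40 + 40 = 80) plus the double crossovers (16).
RF(g–dw) = (80 + 16) / 1211 = 96/1211 = 0.0793 → 7.9 map units.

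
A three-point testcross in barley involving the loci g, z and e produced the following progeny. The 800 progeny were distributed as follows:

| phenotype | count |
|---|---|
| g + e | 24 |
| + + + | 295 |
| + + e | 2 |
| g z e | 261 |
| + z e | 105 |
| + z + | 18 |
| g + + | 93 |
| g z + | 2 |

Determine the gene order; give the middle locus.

e

The two most frequent reciprocal classes, g z e and + + +, are the parental types, so the F1 was g z e / + + +.
The two rarest classes, g z + and + + e, are the double crossovers. Comparing them with the parentals, only the e allele has switched, so e is the middle locus and the order is g – e – z.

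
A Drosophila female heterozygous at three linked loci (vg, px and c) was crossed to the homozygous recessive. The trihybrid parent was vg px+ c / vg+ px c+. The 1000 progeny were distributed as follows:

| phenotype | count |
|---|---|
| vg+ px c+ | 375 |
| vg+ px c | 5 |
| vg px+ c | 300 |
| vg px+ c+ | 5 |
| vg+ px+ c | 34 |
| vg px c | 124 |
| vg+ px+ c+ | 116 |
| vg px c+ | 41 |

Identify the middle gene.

The two rarest classes, vg px+ c+ and vg+ px c, are the double crossovers. Comparing them with the parentals, only the c allele has switched, so c is the middle locus and the order is vg – c – px.

c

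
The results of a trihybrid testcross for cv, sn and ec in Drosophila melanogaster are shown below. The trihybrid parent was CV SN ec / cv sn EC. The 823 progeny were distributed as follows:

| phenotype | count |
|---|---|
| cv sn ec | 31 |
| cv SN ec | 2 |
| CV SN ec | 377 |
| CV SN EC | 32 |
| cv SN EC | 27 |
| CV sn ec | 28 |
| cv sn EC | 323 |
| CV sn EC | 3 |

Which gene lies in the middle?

cv

The two rarest classes, cv SN ec and CV sn EC, are the double crossovers. Comparing them with the parentals, only the cv allele has switched, so cv is the middle locus and the order is sn – cv – ec.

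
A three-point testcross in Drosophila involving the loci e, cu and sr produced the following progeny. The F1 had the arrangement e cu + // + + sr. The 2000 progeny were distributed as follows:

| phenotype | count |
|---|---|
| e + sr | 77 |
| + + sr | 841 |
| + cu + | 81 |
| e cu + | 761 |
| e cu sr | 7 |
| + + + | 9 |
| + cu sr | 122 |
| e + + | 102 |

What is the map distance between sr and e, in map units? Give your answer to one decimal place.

The two rarest classes, e cu sr and + + +, are the double crossovers. Comparing them with the parentals, only the sr allele has switched, so sr is the middle locus and the order is cu – sr – e.
Crossovers in the sr–e interval produce the single-crossover classes + cu + and e + sr (81 + 77 = 158) plus the double crossovers (16).
RF(sr–e) = (158 + 16) / 2000 = 174/2000 = 0.0870 → 8.7 map units.

8.7 map units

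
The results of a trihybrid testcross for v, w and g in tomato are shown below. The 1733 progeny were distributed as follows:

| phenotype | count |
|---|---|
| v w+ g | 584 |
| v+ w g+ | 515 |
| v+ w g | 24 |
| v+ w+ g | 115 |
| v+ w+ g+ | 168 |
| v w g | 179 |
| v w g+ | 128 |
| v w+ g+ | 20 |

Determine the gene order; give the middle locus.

g

The two most frequent reciprocal classes, v w+ g and v+ w g+, are the parental types, so the F1 was v w+ g / v+ w g+.
The two rarest classes, v w+ g+ and v+ w g, are the double crossovers. Comparing them with the parentals, only the g allele has switched, so g is the middle locus and the order is w – g – v.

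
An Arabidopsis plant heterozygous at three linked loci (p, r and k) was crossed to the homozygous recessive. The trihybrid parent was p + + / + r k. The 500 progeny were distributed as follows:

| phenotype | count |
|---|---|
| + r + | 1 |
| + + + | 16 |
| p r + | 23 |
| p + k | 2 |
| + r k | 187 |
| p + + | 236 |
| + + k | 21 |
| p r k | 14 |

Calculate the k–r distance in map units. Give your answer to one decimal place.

The two rarest classes, p + k and + r +, are the double crossovers. Comparing them with the parentals, only the k allele has switched, so k is the middle locus and the order is r – k – p.
Crossovers in the r–k interval produce the single-crossover classes p r + and + + k (23 + 21 = 44) plus the double crossovers (3).
RF(r–k) = (44 + 3) / 500 = 47/500 = 0.0940 → 9.4 map units.

9.4 map units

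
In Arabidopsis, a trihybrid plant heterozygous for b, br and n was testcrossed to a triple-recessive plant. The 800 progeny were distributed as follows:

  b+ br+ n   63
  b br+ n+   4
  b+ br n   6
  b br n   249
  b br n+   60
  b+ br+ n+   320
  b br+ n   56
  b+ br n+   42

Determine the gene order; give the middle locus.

The two most frequent reciprocal classes, b+ br+ n+ and b br n, are the parental types, so the F1 was b+ br+ n+ / b br n.
The two rarest classes, b br+ n+ and b+ br n, are the double crossovers. Comparing them with the parentals, only the b allele has switched, so b is the middle locus and the order is n – b – br.

b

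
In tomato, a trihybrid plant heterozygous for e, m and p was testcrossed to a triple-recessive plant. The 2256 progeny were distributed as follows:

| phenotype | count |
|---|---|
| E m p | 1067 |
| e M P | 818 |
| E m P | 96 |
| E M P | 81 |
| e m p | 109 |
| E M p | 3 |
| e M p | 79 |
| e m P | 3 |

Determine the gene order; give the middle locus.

The two most frequent reciprocal classes, e M P and E m p, are the parental types, so the F1 was e M P / E m p.
The two rarest classes, e m P and E M p, are the double crossovers. Comparing them with the parentals, only the m allele has switched, so m is the middle locus and the order is p – m – e.

m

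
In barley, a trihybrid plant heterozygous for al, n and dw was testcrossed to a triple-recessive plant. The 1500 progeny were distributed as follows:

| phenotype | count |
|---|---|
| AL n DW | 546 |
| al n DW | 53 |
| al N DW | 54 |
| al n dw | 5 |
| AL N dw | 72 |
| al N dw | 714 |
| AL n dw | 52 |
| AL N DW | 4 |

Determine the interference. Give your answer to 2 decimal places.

0.12

The two most frequent reciprocal classes, al N dw and AL n DW, are the parental types, so the F1 was al N dw / AL n DW.
The two rarest classes, al n dw and AL N DW, are the double crossovers. Comparing them with the parentals, only the n allele has switched, so n is the middle locus and the order is dw – n – al.
dw–n: (106 + 9)/1500 = 0.0767; n–al: (125 + 9)/1500 = 0.0893.
Expected DCO frequency = 0.0767 × 0.0893 ≈ 0.00685; observed = 9/1500 ≈ 0.00600.
Coefficient of coincidence = 0.00600/0.00685 ≈ 0.88; interference = 1 − 0.88 = 0.12.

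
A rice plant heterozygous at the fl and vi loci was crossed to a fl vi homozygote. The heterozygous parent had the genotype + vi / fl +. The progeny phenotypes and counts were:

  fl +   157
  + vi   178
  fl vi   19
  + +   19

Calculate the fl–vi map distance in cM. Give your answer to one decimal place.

The recombinant classes are + + and fl vi: 19 + 19 = 38.
Recombination frequency = 38/373 = 0.1019 ≈ 10.2%, i.e. 10.2 cM.

10.2 cM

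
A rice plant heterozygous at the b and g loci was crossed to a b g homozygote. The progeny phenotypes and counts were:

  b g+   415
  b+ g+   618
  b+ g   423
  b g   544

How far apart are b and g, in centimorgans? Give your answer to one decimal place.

The two most frequent classes, b+ g+ (618) and b g (544), are the parental types, so the F1 was b+ g+ / b g.
The recombinant classes are b+ g and b g+: 423 + 415 = 838.
Recombination frequency = 838/2000 = 0.4190 ≈ 41.9%, i.e. 41.9 centimorgans.

41.9 centimorgans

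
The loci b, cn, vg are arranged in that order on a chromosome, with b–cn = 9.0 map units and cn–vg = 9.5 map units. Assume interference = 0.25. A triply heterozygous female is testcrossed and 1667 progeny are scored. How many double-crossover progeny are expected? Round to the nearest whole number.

11

Map distances give recombination frequencies of 0.090 and 0.095 for the two intervals.
With interference 0.25 (so coincidence = 0.75), expected double-crossover frequency = 0.090 × 0.095 × 0.75 = 0.00641.
Expected number = 0.00641 × 1667 = 10.69 ≈ 11.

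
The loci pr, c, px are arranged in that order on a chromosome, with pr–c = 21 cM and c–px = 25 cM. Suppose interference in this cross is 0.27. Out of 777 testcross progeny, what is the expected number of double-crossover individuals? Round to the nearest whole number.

30

Map distances give recombination frequencies of 0.210 and 0.250 for the two intervals.
With interference 0.27 (so coincidence = 0.73), expected double-crossover frequency = 0.210 × 0.250 × 0.73 = 0.03832.
Expected number = 0.03832 × 777 = 29.78 ≈ 30.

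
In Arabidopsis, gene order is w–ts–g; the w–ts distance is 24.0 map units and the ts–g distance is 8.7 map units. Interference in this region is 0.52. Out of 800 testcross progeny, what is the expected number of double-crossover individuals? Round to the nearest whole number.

8

Map distances give recombination frequencies of 0.240 and 0.087 for the two intervals.
With interference 0.52 (so coincidence = 0.48), expected double-crossover frequency = 0.240 × 0.087 × 0.48 = 0.01002.
Expected number = 0.01002 × 800 = 8.02 ≈ 8.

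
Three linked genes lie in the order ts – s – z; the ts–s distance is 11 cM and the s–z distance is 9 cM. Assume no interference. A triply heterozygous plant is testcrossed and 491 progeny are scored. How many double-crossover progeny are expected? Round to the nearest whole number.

Map distances give recombination frequencies of 0.110 and 0.090 for the two intervals.
With no interference, expected double-crossover frequency = 0.110 × 0.090 = 0.00990.
Expected number = 0.00990 × 491 = 4.86 ≈ 5.

5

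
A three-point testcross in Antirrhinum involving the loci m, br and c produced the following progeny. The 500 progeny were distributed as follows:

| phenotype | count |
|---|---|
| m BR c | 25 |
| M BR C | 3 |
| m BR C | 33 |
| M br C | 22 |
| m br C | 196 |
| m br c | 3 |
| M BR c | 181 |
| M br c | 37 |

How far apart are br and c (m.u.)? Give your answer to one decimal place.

15.2 m.u.

The two most frequent reciprocal classes, m br C and M BR c, are the parental types, so the F1 was m br C / M BR c.
The two rarest classes, m br c and M BR C, are the double crossovers. Comparing them with the parentals, only the c allele has switched, so c is the middle locus and the order is m – c – br.
Crossovers in the c–br interval produce the single-crossover classes m BR C and M br c (33 + 37 = 70) plus the double crossovers (6).
RF(c–br) = (70 + 6) / 500 = 76/500 = 0.1520 → 15.2 m.u.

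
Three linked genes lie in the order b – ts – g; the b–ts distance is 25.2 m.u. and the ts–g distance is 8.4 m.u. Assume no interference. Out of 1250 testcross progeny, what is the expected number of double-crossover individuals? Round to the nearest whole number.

Map distances give recombination frequencies of 0.252 and 0.084 for the two intervals.
With no interference, expected double-crossover frequency = 0.252 × 0.084 = 0.02117.
Expected number = 0.02117 × 1250 = 26.46 ≈ 26.

26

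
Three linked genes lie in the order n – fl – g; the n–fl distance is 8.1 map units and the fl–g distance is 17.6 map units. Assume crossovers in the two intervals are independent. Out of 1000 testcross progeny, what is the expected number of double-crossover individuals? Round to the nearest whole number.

14

Map distances give recombination frequencies of 0.081 and 0.176 for the two intervals.
With no interference, expected double-crossover frequency = 0.081 × 0.176 = 0.01426.
Expected number = 0.01426 × 1000 = 14.26 ≈ 14.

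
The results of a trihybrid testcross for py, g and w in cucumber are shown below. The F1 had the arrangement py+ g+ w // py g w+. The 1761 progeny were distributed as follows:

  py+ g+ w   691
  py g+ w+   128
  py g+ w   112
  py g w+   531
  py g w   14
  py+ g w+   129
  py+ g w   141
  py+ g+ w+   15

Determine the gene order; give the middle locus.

w

The two rarest classes, py+ g+ w+ and py g w, are the double crossovers. Comparing them with the parentals, only the w allele has switched, so w is the middle locus and the order is py – w – g.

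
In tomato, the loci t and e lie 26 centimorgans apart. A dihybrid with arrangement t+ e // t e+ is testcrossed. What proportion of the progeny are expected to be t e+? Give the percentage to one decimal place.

37.0%

A map distance of 26 centimorgans corresponds to a recombination frequency of 0.260.
The F1 is t+ e / t e+, so t e+ is a parental gamete class with expected frequency (1 − r)/2 = 0.740/2 = 0.3700.
That is 0.3700 = 37.0% of the progeny.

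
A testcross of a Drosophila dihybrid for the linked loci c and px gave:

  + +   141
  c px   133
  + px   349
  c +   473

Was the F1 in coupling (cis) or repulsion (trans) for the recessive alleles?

The two most frequent classes are + px (349) and c + (473); these are the parental (non-recombinant) types.
So the F1 carried + px on one chromosome and c + on the other — the recessive alleles are on opposite chromosomes (trans / repulsion).

trans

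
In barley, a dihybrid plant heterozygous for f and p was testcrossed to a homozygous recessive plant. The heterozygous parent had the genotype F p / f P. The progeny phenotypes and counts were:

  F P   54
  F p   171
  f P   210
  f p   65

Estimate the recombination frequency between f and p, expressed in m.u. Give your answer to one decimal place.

The recombinant classes are F P and f p: 54 + 65 = 119.
Recombination frequency = 119/500 = 0.2380 ≈ 23.8%, i.e. 23.8 m.u.

23.8 m.u.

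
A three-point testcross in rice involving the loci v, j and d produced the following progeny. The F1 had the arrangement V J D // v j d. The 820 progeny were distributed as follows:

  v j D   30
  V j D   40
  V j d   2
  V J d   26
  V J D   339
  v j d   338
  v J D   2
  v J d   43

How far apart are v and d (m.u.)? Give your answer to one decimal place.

The two rarest classes, v J D and V j d, are the double crossovers. Comparing them with the parentals, only the v allele has switched, so v is the middle locus and the order is j – v – d.
Crossovers in the v–d interval produce the single-crossover classes V J d and v j D (26 + 30 = 56) plus the double crossovers (4).
RF(v–d) = (56 + 4) / 820 = 60/820 = 0.0732 → 7.3 m.u.

7.3 m.u.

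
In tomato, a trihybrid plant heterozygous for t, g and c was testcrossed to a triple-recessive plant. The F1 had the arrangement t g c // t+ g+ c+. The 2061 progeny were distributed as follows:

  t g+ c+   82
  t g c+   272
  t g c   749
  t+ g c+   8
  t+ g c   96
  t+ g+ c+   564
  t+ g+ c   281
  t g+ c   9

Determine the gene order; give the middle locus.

The two rarest classes, t g+ c and t+ g c+, are the double crossovers. Comparing them with the parentals, only the g allele has switched, so g is the middle locus and the order is t – g – c.

g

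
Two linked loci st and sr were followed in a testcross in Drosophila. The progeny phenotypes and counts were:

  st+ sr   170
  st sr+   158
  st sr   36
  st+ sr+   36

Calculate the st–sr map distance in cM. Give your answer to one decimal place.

18.0 cM

The two most frequent classes, st+ sr (170) and st sr+ (158), are the parental types, so the F1 was st+ sr / st sr+.
The recombinant classes are st+ sr+ and st sr: 36 + 36 = 72.
Recombination frequency = 72/400 = 0.1800 ≈ 18.0%, i.e. 18.0 cM.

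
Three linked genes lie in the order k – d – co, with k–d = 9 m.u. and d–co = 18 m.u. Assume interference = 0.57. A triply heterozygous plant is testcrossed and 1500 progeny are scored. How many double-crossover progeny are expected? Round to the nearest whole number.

Map distances give recombination frequencies of 0.090 and 0.180 for the two intervals.
With interference 0.57 (so coincidence = 0.43), expected double-crossover frequency = 0.090 × 0.180 × 0.43 = 0.00697.
Expected number = 0.00697 × 1500 = 10.45 ≈ 10.

10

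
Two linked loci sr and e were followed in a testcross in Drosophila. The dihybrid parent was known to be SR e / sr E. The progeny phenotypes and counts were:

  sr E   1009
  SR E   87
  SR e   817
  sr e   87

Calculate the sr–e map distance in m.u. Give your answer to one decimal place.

The recombinant classes are SR E and sr e: 87 + 87 = 174.
Recombination frequency = 174/2000 = 0.0870 ≈ 8.7%, i.e. 8.7 m.u.

8.7 m.u.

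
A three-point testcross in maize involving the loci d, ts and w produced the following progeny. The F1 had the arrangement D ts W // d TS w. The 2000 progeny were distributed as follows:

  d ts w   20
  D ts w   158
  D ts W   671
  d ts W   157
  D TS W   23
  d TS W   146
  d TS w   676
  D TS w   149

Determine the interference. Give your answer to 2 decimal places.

0.29

The two rarest classes, D TS W and d ts w, are the double crossovers. Comparing them with the parentals, only the ts allele has switched, so ts is the middle locus and the order is d – ts – w.
d–ts: (306 + 43)/2000 = 0.1745; ts–w: (304 + 43)/2000 = 0.1735.
Expected DCO frequency = 0.1745 × 0.1735 ≈ 0.03028; observed = 43/2000 ≈ 0.02150.
Coefficient of coincidence = 0.02150/0.03028 ≈ 0.71; interference = 1 − 0.71 = 0.29.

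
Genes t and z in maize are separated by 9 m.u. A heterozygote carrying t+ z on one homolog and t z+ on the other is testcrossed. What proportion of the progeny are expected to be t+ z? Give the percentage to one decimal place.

45.5%

A map distance of 9 m.u. corresponds to a recombination frequency of 0.090.
The F1 is t+ z / t z+, so t+ z is a parental gamete class with expected frequency (1 − r)/2 = 0.910/2 = 0.4550.
That is 0.4550 = 45.5% of the progeny.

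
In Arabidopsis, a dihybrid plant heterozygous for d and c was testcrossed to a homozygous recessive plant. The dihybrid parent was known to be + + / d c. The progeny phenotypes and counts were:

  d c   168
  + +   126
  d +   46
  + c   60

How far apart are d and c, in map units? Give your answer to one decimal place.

The recombinant classes are + c and d +: 60 + 46 = 106.
Recombination frequency = 106/400 = 0.2650 ≈ 26.5%, i.e. 26.5 map units.

26.5 map units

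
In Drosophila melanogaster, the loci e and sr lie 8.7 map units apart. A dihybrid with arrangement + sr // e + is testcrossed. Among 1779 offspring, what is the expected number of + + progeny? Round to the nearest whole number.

A map distance of 8.7 map units corresponds to a recombination frequency of 0.087.
The F1 is + sr / e +, so + + is a recombinant gamete class with expected frequency r/2 = 0.087/2 = 0.0435.
Expected number = 0.0435 × 1779 = 77.39 ≈ 77.

77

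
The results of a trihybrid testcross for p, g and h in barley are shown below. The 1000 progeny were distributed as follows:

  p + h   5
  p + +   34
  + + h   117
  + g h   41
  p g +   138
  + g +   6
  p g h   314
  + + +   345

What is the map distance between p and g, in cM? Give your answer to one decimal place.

8.6 cM

The two most frequent reciprocal classes, p g h and + + +, are the parental types, so the F1 was p g h / + + +.
The two rarest classes, p + h and + g +, are the double crossovers. Comparing them with the parentals, only the g allele has switched, so g is the middle locus and the order is p – g – h.
Crossovers in the p–g interval produce the single-crossover classes + g h and p + + (41 + 34 = 75) plus the double crossovers (11).
RF(p–g) = (75 + 11) / 1000 = 86/1000 = 0.0860 → 8.6 cM.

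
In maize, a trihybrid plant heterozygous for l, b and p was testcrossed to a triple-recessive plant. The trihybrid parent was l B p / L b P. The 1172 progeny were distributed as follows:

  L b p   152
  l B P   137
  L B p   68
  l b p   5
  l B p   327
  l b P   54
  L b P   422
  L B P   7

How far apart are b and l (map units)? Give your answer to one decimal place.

11.4 map units

The two rarest classes, l b p and L B P, are the double crossovers. Comparing them with the parentals, only the b allele has switched, so b is the middle locus and the order is p – b – l.
Crossovers in the b–l interval produce the single-crossover classes L B p and l b P (68 + 54 = 122) plus the double crossovers (12).
RF(b–l) = (122 + 12) / 1172 = 134/1172 = 0.1143 → 11.4 map units.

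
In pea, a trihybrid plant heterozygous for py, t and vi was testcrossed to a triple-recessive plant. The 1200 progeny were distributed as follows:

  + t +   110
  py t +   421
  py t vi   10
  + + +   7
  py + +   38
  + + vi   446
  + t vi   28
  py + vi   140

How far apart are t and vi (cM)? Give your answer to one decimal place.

The two most frequent reciprocal classes, py t + and + + vi, are the parental types, so the F1 was py t + / + + vi.
The two rarest classes, py t vi and + + +, are the double crossovers. Comparing them with the parentals, only the vi allele has switched, so vi is the middle locus and the order is py – vi – t.
Crossovers in the vi–t interval produce the single-crossover classes py + + and + t vi (38 + 28 = 66) plus the double crossovers (17).
RF(vi–t) = (66 + 17) / 1200 = 83/1200 = 0.0692 → 6.9 cM.

6.9 cM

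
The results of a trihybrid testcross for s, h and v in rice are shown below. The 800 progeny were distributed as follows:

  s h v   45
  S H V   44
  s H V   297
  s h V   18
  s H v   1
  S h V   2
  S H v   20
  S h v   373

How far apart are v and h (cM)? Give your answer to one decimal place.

5.1 cM

The two most frequent reciprocal classes, S h v and s H V, are the parental types, so the F1 was S h v / s H V.
The two rarest classes, S h V and s H v, are the double crossovers. Comparing them with the parentals, only the v allele has switched, so v is the middle locus and the order is h – v – s.
Crossovers in the h–v interval produce the single-crossover classes S H v and s h V (20 + 18 = 38) plus the double crossovers (3).
RF(h–v) = (38 + 3) / 800 = 41/800 = 0.0512 → 5.1 cM.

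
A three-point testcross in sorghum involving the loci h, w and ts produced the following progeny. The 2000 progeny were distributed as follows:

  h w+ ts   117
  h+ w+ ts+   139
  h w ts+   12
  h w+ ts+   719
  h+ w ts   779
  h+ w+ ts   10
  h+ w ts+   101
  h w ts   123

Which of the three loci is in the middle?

The two most frequent reciprocal classes, h+ w ts and h w+ ts+, are the parental types, so the F1 was h+ w ts / h w+ ts+.
The two rarest classes, h+ w+ ts and h w ts+, are the double crossovers. Comparing them with the parentals, only the w allele has switched, so w is the middle locus and the order is ts – w – h.

w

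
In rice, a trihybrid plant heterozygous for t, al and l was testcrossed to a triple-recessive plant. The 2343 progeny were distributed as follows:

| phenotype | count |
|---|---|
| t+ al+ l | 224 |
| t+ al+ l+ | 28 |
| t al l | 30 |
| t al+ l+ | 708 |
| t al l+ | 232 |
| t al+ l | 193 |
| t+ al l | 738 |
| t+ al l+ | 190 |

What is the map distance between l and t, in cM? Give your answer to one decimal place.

The two most frequent reciprocal classes, t+ al l and t al+ l+, are the parental types, so the F1 was t+ al l / t al+ l+.
The two rarest classes, t al l and t+ al+ l+, are the double crossovers. Comparing them with the parentals, only the t allele has switched, so t is the middle locus and the order is l – t – al.
Crossovers in the l–t interval produce the single-crossover classes t+ al l+ and t al+ l (190 + 193 = 383) plus the double crossovers (58).
RF(l–t) = (383 + 58) / 2343 = 441/2343 = 0.1882 → 18.8 cM.

18.8 cM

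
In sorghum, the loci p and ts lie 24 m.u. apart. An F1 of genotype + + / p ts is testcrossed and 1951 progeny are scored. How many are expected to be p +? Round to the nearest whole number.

234

A map distance of 24 m.u. corresponds to a recombination frequency of 0.240.
The F1 is + + / p ts, so p + is a recombinant gamete class with expected frequency r/2 = 0.240/2 = 0.1200.
Expected number = 0.1200 × 1951 = 234.12 ≈ 234.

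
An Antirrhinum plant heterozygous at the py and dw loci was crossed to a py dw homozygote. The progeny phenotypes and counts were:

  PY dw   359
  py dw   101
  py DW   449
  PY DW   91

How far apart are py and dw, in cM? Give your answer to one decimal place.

The two most frequent classes, PY dw (359) and py DW (449), are the parental types, so the F1 was PY dw / py DW.
The recombinant classes are PY DW and py dw: 91 + 101 = 192.
Recombination frequency = 192/1000 = 0.1920 ≈ 19.2%, i.e. 19.2 cM.

19.2 cM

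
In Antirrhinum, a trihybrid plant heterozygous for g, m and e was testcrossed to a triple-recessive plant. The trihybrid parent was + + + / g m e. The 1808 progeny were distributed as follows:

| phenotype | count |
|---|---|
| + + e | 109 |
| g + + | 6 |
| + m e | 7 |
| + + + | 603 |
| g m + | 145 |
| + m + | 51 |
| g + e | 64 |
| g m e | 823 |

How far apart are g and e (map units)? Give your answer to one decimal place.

14.8 map units

The two rarest classes, g + + and + m e, are the double crossovers. Comparing them with the parentals, only the g allele has switched, so g is the middle locus and the order is m – g – e.
Crossovers in the g–e interval produce the single-crossover classes + + e and g m + (109 + 145 = 254) plus the double crossovers (13).
RF(g–e) = (254 + 13) / 1808 = 267/1808 = 0.1477 → 14.8 map units.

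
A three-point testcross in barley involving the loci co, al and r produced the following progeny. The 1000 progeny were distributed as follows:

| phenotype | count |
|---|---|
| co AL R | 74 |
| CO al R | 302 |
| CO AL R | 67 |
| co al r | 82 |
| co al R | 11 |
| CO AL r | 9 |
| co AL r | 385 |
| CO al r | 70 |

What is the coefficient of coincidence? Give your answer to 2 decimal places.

The two most frequent reciprocal classes, CO al R and co AL r, are the parental types, so the F1 was CO al R / co AL r.
The two rarest classes, co al R and CO AL r, are the double crossovers. Comparing them with the parentals, only the co allele has switched, so co is the middle locus and the order is al – co – r.
al–co: (149 + 20)/1000 = 0.1690; co–r: (144 + 20)/1000 = 0.1640.
Expected DCO frequency = 0.1690 × 0.1640 ≈ 0.02772; observed = 20/1000 ≈ 0.02000.
Coefficient of coincidence = 0.02000/0.02772 ≈ 0.72.

0.72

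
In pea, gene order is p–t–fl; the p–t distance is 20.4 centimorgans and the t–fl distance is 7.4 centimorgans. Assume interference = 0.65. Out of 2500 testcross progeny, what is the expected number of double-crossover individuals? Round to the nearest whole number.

Map distances give recombination frequencies of 0.204 and 0.074 for the two intervals.
With interference 0.65 (so coincidence = 0.35), expected double-crossover frequency = 0.204 × 0.074 × 0.35 = 0.00528.
Expected number = 0.00528 × 2500 = 13.21 ≈ 13.

13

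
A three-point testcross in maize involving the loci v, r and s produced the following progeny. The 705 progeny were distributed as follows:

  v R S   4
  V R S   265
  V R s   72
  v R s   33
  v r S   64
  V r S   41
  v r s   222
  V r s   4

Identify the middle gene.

v

The two most frequent reciprocal classes, V R S and v r s, are the parental types, so the F1 was V R S / v r s.
The two rarest classes, v R S and V r s, are the double crossovers. Comparing them with the parentals, only the v allele has switched, so v is the middle locus and the order is s – v – r.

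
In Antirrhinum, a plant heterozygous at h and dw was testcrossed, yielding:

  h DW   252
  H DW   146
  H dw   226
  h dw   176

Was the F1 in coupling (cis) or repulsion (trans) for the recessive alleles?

trans

The two most frequent classes are H dw (226) and h DW (252); these are the parental (non-recombinant) types.
So the F1 carried H dw on one chromosome and h DW on the other — the recessive alleles are on opposite chromosomes (trans / repulsion).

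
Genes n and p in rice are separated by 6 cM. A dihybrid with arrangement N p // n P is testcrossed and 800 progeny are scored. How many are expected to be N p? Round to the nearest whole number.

A map distance of 6 cM corresponds to a recombination frequency of 0.060.
The F1 is N p / n P, so N p is a parental gamete class with expected frequency (1 − r)/2 = 0.940/2 = 0.4700.
Expected number = 0.4700 × 800 = 376.00 ≈ 376.

376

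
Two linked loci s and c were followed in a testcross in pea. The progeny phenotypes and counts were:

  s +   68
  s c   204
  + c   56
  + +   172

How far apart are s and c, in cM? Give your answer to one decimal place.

The two most frequent classes, + + (172) and s c (204), are the parental types, so the F1 was + + / s c.
The recombinant classes are + c and s +: 56 + 68 = 124.
Recombination frequency = 124/500 = 0.2480 ≈ 24.8%, i.e. 24.8 cM.

24.8 cM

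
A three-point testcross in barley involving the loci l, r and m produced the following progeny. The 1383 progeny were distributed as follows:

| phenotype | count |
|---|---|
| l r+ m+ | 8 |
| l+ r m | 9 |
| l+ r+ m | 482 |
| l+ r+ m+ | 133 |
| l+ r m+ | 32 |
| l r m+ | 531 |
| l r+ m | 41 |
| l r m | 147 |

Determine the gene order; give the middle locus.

The two most frequent reciprocal classes, l+ r+ m and l r m+, are the parental types, so the F1 was l+ r+ m / l r m+.
The two rarest classes, l+ r m and l r+ m+, are the double crossovers. Comparing them with the parentals, only the r allele has switched, so r is the middle locus and the order is m – r – l.

r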